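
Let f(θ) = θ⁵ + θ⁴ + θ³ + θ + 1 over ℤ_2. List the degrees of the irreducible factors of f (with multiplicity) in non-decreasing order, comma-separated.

5

Roots in ℤ_2: f(0) = 1; f(1) = 1.
Complete factorization: f(θ) = (θ⁵ + θ⁴ + θ³ + θ + 1).
Factor degrees with multiplicity: 5 = 5.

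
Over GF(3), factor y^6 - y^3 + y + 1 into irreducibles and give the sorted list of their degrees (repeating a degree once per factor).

Write f(y) = y^6 - y^3 + y + 1.
Roots in GF(3): f(0) = 1; f(1) = 2; f(2) = 2.
Complete factorization: f(y) = (y^6 - y^3 + y + 1).
Factor degrees with multiplicity: 6 = 6.

6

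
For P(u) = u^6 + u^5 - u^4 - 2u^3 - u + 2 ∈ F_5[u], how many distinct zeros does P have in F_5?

Evaluate at each of the 5 elements of F_5:
P(0) = 2; P(1) = 0 → root; P(2) = 4; P(3) = 1; P(4) = 4.
Roots: {1}.

1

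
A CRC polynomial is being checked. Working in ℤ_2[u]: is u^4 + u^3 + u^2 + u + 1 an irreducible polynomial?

Yes

Write m(u) = u^4 + u^3 + u^2 + u + 1.
Check for roots in ℤ_2: m(0) = 1; m(1) = 1.
No roots, so no linear factors.
Monic irreducibles of degree 2 over GF(2): u^2 + u + 1.
None of them divide m (all give nonzero remainder).
No irreducible factor of degree ≤ 2 exists, so m is irreducible over GF(2).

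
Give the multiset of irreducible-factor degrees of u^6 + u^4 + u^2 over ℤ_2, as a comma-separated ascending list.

1, 1, 2, 2

Write g(u) = u^6 + u^4 + u^2.
Roots in ℤ_2: g(0) = 0 → root; g(1) = 1.
Linear factors from roots: (u).
Complete factorization: g(u) = (u)^2·(u^2 + u + 1)^2.
Factor degrees with multiplicity: 1 + 1 + 2 + 2 = 6.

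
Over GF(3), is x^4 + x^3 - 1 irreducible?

Yes

Write P(x) = x^4 + x^3 - 1.
Check for roots in GF(3): P(0) = 2; P(1) = 1; P(2) = 2.
No roots, so no linear factors.
Monic irreducibles of degree 2 over GF(3): x^2 + 1, x^2 + x - 1, x^2 - x - 1.
None of them divide P (all give nonzero remainder).
No irreducible factor of degree ≤ 2 exists, so P is irreducible over GF(3).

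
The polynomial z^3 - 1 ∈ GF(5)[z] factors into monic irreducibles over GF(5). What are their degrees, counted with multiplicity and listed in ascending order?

Write g(z) = z^3 - 1.
Roots in GF(5): g(0) = 4; g(1) = 0 → root; g(2) = 2; g(3) = 1; g(4) = 3.
Linear factors from roots: (z - 1).
Complete factorization: g(z) = (z - 1)·(z^2 + z + 1).
Factor degrees with multiplicity: 1 + 2 = 3.

1, 2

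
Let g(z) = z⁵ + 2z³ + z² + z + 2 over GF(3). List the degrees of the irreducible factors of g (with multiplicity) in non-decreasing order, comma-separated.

Roots in GF(3): g(0) = 2; g(1) = 1; g(2) = 2.
Complete factorization: g(z) = (z⁵ + 2z³ + z² + z + 2).
Factor degrees with multiplicity: 5 = 5.

5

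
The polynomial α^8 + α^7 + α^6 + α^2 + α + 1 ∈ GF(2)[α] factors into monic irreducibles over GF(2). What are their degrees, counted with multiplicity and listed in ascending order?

Write h(α) = α^8 + α^7 + α^6 + α^2 + α + 1.
Roots in GF(2): h(0) = 1; h(1) = 0 → root.
Linear factors from roots: (α + 1).
Complete factorization: h(α) = (α + 1)^2·(α^2 + α + 1)^3.
Factor degrees with multiplicity: 1 + 1 + 2 + 2 + 2 = 8.

1, 1, 2, 2, 2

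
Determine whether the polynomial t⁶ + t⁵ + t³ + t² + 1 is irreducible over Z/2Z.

Write g(t) = t⁶ + t⁵ + t³ + t² + 1.
Check for roots in Z/2Z: g(0) = 1; g(1) = 1.
No roots, so no linear factors.
Monic irreducibles of degree 2 over GF(2): t² + t + 1.
None of them divide g (all give nonzero remainder).
Monic irreducibles of degree 3 over GF(2): t³ + t + 1, t³ + t² + 1.
None of them divide g (all give nonzero remainder).
No irreducible factor of degree ≤ 3 exists, so g is irreducible over GF(2).

Yes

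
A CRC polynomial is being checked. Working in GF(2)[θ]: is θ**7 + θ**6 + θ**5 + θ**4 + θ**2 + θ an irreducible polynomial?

No

Write h(θ) = θ**7 + θ**6 + θ**5 + θ**4 + θ**2 + θ.
Check for roots in GF(2): h(0) = 0 → root; h(1) = 0 → root.
h(0) = 0, so (θ) divides h(θ); h is reducible.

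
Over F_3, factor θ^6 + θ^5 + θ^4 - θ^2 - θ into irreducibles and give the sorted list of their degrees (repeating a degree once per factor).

Write f(θ) = θ^6 + θ^5 + θ^4 - θ^2 - θ.
Roots in F_3: f(0) = 0 → root; f(1) = 1; f(2) = 1.
Linear factors from roots: (θ).
Complete factorization: f(θ) = (θ)·(θ^2 + θ - 1)·(θ^3 - θ + 1).
Factor degrees with multiplicity: 1 + 2 + 3 = 6.

1, 2, 3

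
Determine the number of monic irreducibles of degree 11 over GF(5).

The number of monic irreducibles of degree 11 over GF(5) is (1/11)·Σ_{d∣11} μ(11/d) 5^d.
Divisors of 11: 1, 11; μ(11/d) for each: -1, 1.
Σ = − 5^1 + 5^11 = 48828120.
N = 48828120/11 = 4438920.

4438920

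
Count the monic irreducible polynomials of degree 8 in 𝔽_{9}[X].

By the necklace-counting formula, N_9(8) = (1/8) Σ_{d|8} μ(8/d)·9^d.
Divisors of 8: 1, 2, 4, 8; μ(8/d) for each: 0, 0, -1, 1.
Σ = − 9^4 + 9^8 = 43040160.
N = 43040160/8 = 5380020.

5380020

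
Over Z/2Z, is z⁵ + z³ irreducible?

No

Write m(z) = z⁵ + z³.
Check for roots in Z/2Z: m(0) = 0 → root; m(1) = 0 → root.
m(0) = 0, so (z) divides m(z); m is reducible.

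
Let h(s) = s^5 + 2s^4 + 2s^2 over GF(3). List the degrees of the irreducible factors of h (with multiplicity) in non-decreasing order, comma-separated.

1, 1, 1, 2

Roots in GF(3): h(0) = 0 → root; h(1) = 2; h(2) = 0 → root.
Linear factors from roots: (s), (s + 1).
Complete factorization: h(s) = (s + 1)·(s)^2·(s^2 + s + 2).
Factor degrees with multiplicity: 1 + 1 + 1 + 2 = 5.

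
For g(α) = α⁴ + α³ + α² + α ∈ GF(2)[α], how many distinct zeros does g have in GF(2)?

Evaluate at each of the 2 elements of GF(2):
g(0) = 0 → root; g(1) = 0 → root.
Roots: {0, 1}.

2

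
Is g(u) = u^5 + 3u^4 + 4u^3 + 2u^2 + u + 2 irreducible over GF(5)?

Check for roots in GF(5): g(0) = 2; g(1) = 3; g(2) = 4; g(3) = 2; g(4) = 1.
No roots, so no linear factors.
Degree-2 irreducible divisors: test the 10 monic irreducibles of degree 2 over GF(5).
None of them divide g (all give nonzero remainder).
No irreducible factor of degree ≤ 2 exists, so g is irreducible over GF(5).

Yes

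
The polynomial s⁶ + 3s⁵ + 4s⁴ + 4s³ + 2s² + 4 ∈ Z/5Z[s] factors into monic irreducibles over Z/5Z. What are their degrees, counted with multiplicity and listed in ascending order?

Write h(s) = s⁶ + 3s⁵ + 4s⁴ + 4s³ + 2s² + 4.
Roots in Z/5Z: h(0) = 4; h(1) = 3; h(2) = 3; h(3) = 2; h(4) = 4.
Complete factorization: h(s) = (s⁶ + 3s⁵ + 4s⁴ + 4s³ + 2s² + 4).
Factor degrees with multiplicity: 6 = 6.

6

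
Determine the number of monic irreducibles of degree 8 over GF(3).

810

By the necklace-counting formula, N_3(8) = (1/8) Σ_{d|8} μ(8/d)·3^d.
Divisors of 8: 1, 2, 4, 8; μ(8/d) for each: 0, 0, -1, 1.
Σ = − 3^4 + 3^8 = 6480.
N = 6480/8 = 810.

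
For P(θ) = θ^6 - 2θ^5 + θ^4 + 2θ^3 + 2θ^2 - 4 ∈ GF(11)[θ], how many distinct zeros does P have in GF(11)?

4

Evaluate at each of the 11 elements of GF(11):
P(0) = 7; P(1) = 0 → root; P(2) = 3; P(3) = 7; P(4) = 7; P(5) = 0 → root; P(6) = 10; P(7) = 8; P(8) = 2; P(9) = 0 → root; P(10) = 0 → root.
Roots: {1, 5, 9, 10}.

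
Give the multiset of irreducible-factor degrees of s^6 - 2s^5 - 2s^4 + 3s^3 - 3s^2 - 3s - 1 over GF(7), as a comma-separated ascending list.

Write h(s) = s^6 - 2s^5 - 2s^4 + 3s^3 - 3s^2 - 3s - 1.
Linear factors from roots: (s - 1).
Complete factorization: h(s) = (s - 1)·(s^2 + 3s + 1)·(s^3 + 3s^2 + s + 1).
Factor degrees with multiplicity: 1 + 2 + 3 = 6.

1, 2, 3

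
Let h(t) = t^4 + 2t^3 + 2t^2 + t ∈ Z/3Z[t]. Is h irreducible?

No

Check for roots in Z/3Z: h(0) = 0 → root; h(1) = 0 → root; h(2) = 0 → root.
h(0) = 0, so (t) divides h(t); h is reducible.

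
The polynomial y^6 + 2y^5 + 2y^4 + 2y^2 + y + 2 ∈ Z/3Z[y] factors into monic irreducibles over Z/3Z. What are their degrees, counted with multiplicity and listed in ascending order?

Write g(y) = y^6 + 2y^5 + 2y^4 + 2y^2 + y + 2.
Roots in Z/3Z: g(0) = 2; g(1) = 1; g(2) = 1.
Complete factorization: g(y) = (y^6 + 2y^5 + 2y^4 + 2y^2 + y + 2).
Factor degrees with multiplicity: 6 = 6.

6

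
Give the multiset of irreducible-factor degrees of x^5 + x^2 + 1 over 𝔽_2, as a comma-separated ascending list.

5

Write h(x) = x^5 + x^2 + 1.
Roots in 𝔽_2: h(0) = 1; h(1) = 1.
Complete factorization: h(x) = (x^5 + x^2 + 1).
Factor degrees with multiplicity: 5 = 5.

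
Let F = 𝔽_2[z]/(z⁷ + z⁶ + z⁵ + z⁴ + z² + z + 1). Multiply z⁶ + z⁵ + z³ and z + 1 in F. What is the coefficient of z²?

1

Multiply in 𝔽_2[z]: (z⁶ + z⁵ + z³)·(z + 1) = z⁷ + z⁵ + z⁴ + z³.
Reduce using z⁷ ≡ z⁶ + z⁵ + z⁴ + z² + z + 1 (mod z⁷ + z⁶ + z⁵ + z⁴ + z² + z + 1).
Reduced: z⁶ + z³ + z² + z + 1.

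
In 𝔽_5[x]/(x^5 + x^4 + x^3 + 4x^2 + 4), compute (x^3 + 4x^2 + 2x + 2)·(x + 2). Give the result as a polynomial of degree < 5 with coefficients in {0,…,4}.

Multiply in 𝔽_5[x]: (x^3 + 4x^2 + 2x + 2)·(x + 2) = x^4 + x^3 + x + 4.
Reduced: x^4 + x^3 + x + 4.

x^4 + x^3 + x + 4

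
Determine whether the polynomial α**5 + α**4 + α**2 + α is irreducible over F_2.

Write g(α) = α**5 + α**4 + α**2 + α.
Check for roots in F_2: g(0) = 0 → root; g(1) = 0 → root.
g(0) = 0, so (α) divides g(α); g is reducible.

No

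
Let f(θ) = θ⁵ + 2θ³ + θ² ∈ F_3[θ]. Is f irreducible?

No

Check for roots in F_3: f(0) = 0 → root; f(1) = 1; f(2) = 1.
f(0) = 0, so (θ) divides f(θ); f is reducible.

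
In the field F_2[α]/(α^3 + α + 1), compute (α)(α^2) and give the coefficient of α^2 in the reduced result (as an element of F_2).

0

Multiply in F_2[α]: (α)·(α^2) = α^3.
Reduce using α^3 ≡ α + 1 (mod α^3 + α + 1).
Reduced: α + 1.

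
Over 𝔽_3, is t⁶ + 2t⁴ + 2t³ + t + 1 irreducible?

Yes

Write f(t) = t⁶ + 2t⁴ + 2t³ + t + 1.
Check for roots in 𝔽_3: f(0) = 1; f(1) = 1; f(2) = 1.
No roots, so no linear factors.
Monic irreducibles of degree 2 over GF(3): t² + 1, t² + t + 2, t² + 2t + 2.
None of them divide f (all give nonzero remainder).
Degree-3 irreducible divisors: test the 8 monic irreducibles of degree 3 over GF(3).
None of them divide f (all give nonzero remainder).
No irreducible factor of degree ≤ 3 exists, so f is irreducible over GF(3).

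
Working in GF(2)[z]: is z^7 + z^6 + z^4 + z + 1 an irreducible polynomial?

Yes

Write m(z) = z^7 + z^6 + z^4 + z + 1.
Check for roots in GF(2): m(0) = 1; m(1) = 1.
No roots, so no linear factors.
Monic irreducibles of degree 2 over GF(2): z^2 + z + 1.
None of them divide m (all give nonzero remainder).
Monic irreducibles of degree 3 over GF(2): z^3 + z + 1, z^3 + z^2 + 1.
None of them divide m (all give nonzero remainder).
No irreducible factor of degree ≤ 3 exists, so m is irreducible over GF(2).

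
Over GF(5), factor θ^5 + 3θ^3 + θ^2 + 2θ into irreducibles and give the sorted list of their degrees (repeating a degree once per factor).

1, 1, 3

Write f(θ) = θ^5 + 3θ^3 + θ^2 + 2θ.
Roots in GF(5): f(0) = 0 → root; f(1) = 2; f(2) = 4; f(3) = 4; f(4) = 0 → root.
Linear factors from roots: (θ), (θ + 1).
Complete factorization: f(θ) = (θ)·(θ + 1)·(θ^3 + 4θ^2 + 4θ + 2).
Factor degrees with multiplicity: 1 + 1 + 3 = 5.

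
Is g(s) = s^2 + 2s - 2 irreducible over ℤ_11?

No

Check each element of ℤ_11 for a root: g(0)=9, g(1)=1, g(2)=6, g(3)=2, g(4)=0, g(5)=0, g(6)=2, g(7)=6, g(8)=1, g(9)=9, g(10)=8.
g(4) = 0, so (s − 4) divides g(s); g is reducible.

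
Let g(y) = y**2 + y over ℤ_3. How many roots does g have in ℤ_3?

Evaluate at each of the 3 elements of ℤ_3:
g(0) = 0 → root; g(1) = 2; g(2) = 0 → root.
Roots: {0, 2}.

2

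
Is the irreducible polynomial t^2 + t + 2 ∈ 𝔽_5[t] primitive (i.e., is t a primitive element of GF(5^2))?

Write f(t) = t^2 + t + 2.
|GF(5^2)^×| = 5^2 − 1 = 24. Prime factorization: 24 = 2^3·3.
f is primitive ⇔ t has order 24 in GF(5)[t]/(f), i.e. t^(24/q) ≠ 1 for each prime q | 24.
t^(12) mod f = 4.
t^(8) mod f = 3t + 1.
None equal 1, so t has full order 24; f is primitive.

Yes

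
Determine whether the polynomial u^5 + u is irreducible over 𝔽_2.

Write m(u) = u^5 + u.
Check for roots in 𝔽_2: m(0) = 0 → root; m(1) = 0 → root.
m(0) = 0, so (u) divides m(u); m is reducible.

No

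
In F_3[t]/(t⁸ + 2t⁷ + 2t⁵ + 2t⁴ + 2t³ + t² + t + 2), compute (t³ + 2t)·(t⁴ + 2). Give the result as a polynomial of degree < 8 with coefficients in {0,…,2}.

t^7 + 2t^5 + 2t^3 + t

Multiply in F_3[t]: (t³ + 2t)·(t⁴ + 2) = t⁷ + 2t⁵ + 2t³ + t.
Reduced: t⁷ + 2t⁵ + 2t³ + t.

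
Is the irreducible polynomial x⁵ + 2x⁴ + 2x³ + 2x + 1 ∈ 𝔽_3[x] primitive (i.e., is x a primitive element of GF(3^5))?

Yes

Write f(x) = x⁵ + 2x⁴ + 2x³ + 2x + 1.
|GF(3^5)^×| = 3^5 − 1 = 242. Prime factorization: 242 = 2·11^2.
f is primitive ⇔ x has order 242 in GF(3)[x]/(f), i.e. x^(242/q) ≠ 1 for each prime q | 242.
x^(121) mod f = 2.
x^(22) mod f = x⁴ + x.
None equal 1, so x has full order 242; f is primitive.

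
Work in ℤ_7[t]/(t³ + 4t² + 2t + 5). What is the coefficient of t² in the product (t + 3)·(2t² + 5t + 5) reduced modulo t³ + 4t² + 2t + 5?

Multiply in ℤ_7[t]: (t + 3)·(2t² + 5t + 5) = 2t³ + 4t² + 6t + 1.
Reduce using t³ ≡ 3t² + 5t + 2 (mod t³ + 4t² + 2t + 5).
Reduced: 3t² + 2t + 5.

3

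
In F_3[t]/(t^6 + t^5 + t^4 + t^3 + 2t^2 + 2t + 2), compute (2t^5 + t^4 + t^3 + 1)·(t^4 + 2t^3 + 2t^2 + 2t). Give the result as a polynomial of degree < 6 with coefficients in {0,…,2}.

2t^4 + 2t^3 + 2t^2 + 2t + 1

Multiply in F_3[t]: (2t^5 + t^4 + t^3 + 1)·(t^4 + 2t^3 + 2t^2 + 2t) = 2t^9 + 2t^8 + t^7 + 2t^6 + t^5 + 2t^3 + 2t^2 + 2t.
Reduce using t^6 ≡ 2t^5 + 2t^4 + 2t^3 + t^2 + t + 1 (mod t^6 + t^5 + t^4 + t^3 + 2t^2 + 2t + 2).
Reduced: 2t^4 + 2t^3 + 2t^2 + 2t + 1.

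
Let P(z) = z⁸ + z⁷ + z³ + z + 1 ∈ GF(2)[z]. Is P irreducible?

Yes

Check for roots in GF(2): P(0) = 1; P(1) = 1.
No roots, so no linear factors.
Monic irreducibles of degree 2 over GF(2): z² + z + 1.
None of them divide P (all give nonzero remainder).
Monic irreducibles of degree 3 over GF(2): z³ + z + 1, z³ + z² + 1.
None of them divide P (all give nonzero remainder).
Monic irreducibles of degree 4 over GF(2): z⁴ + z + 1, z⁴ + z³ + 1, z⁴ + z³ + z² + z + 1.
None of them divide P (all give nonzero remainder).
No irreducible factor of degree ≤ 4 exists, so P is irreducible over GF(2).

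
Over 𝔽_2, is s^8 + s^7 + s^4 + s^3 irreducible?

No

Write h(s) = s^8 + s^7 + s^4 + s^3.
Check for roots in 𝔽_2: h(0) = 0 → root; h(1) = 0 → root.
h(0) = 0, so (s) divides h(s); h is reducible.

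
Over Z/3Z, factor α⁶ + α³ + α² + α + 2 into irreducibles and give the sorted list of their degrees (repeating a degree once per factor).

1, 1, 2, 2

Write h(α) = α⁶ + α³ + α² + α + 2.
Roots in Z/3Z: h(0) = 2; h(1) = 0 → root; h(2) = 2.
Linear factors from roots: (α + 2).
Complete factorization: h(α) = (α + 2)^2·(α² + 1)·(α² + 2α + 2).
Factor degrees with multiplicity: 1 + 1 + 2 + 2 = 6.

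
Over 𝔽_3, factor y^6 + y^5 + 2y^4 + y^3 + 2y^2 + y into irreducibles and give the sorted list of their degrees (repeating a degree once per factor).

1, 2, 3

Write f(y) = y^6 + y^5 + 2y^4 + y^3 + 2y^2 + y.
Roots in 𝔽_3: f(0) = 0 → root; f(1) = 2; f(2) = 2.
Linear factors from roots: (y).
Complete factorization: f(y) = (y)·(y^2 + 2y + 2)·(y^3 + 2y^2 + 2y + 2).
Factor degrees with multiplicity: 1 + 2 + 3 = 6.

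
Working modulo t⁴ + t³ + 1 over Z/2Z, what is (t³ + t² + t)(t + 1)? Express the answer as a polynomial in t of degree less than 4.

Multiply in Z/2Z[t]: (t³ + t² + t)·(t + 1) = t⁴ + t.
Reduce using t⁴ ≡ t³ + 1 (mod t⁴ + t³ + 1).
Reduced: t³ + t + 1.

t^3 + t + 1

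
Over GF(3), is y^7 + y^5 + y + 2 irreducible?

Yes

Write f(y) = y^7 + y^5 + y + 2.
Check for roots in GF(3): f(0) = 2; f(1) = 2; f(2) = 2.
No roots, so no linear factors.
Monic irreducibles of degree 2 over GF(3): y^2 + 1, y^2 + y + 2, y^2 + 2y + 2.
None of them divide f (all give nonzero remainder).
Degree-3 irreducible divisors: test the 8 monic irreducibles of degree 3 over GF(3).
None of them divide f (all give nonzero remainder).
No irreducible factor of degree ≤ 3 exists, so f is irreducible over GF(3).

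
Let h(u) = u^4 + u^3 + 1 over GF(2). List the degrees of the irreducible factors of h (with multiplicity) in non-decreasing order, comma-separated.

4

Roots in GF(2): h(0) = 1; h(1) = 1.
Complete factorization: h(u) = (u^4 + u^3 + 1).
Factor degrees with multiplicity: 4 = 4.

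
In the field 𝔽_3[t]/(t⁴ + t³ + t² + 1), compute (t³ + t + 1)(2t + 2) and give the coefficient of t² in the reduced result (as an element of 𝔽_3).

Multiply in 𝔽_3[t]: (t³ + t + 1)·(2t + 2) = 2t⁴ + 2t³ + 2t² + t + 2.
Reduce using t⁴ ≡ 2t³ + 2t² + 2 (mod t⁴ + t³ + t² + 1).
Reduced: t.

0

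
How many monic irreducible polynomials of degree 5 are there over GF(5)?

624

x^(5^5) − x is the product of all monic irreducibles of degree dividing 5; Möbius inversion gives N = (1/5) Σ μ(5/d)·5^d.
Divisors of 5: 1, 5; μ(5/d) for each: -1, 1.
Σ = − 5^1 + 5^5 = 3120.
N = 3120/5 = 624.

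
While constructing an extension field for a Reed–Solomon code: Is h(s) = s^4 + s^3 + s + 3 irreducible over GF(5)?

Check for roots in GF(5): h(0) = 3; h(1) = 1; h(2) = 4; h(3) = 4; h(4) = 2.
No roots, so no linear factors.
Degree-2 irreducible divisors: test the 10 monic irreducibles of degree 2 over GF(5).
None of them divide h (all give nonzero remainder).
No irreducible factor of degree ≤ 2 exists, so h is irreducible over GF(5).

Yes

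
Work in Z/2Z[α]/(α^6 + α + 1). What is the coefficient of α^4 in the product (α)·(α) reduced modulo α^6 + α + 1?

Multiply in Z/2Z[α]: (α)·(α) = α^2.
Reduced: α^2.

0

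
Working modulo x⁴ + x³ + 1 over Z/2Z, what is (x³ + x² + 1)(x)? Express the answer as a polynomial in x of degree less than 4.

Multiply in Z/2Z[x]: (x³ + x² + 1)·(x) = x⁴ + x³ + x.
Reduce using x⁴ ≡ x³ + 1 (mod x⁴ + x³ + 1).
Reduced: x + 1.

x + 1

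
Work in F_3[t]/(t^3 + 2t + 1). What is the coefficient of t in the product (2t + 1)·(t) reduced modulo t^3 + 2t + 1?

1

Multiply in F_3[t]: (2t + 1)·(t) = 2t^2 + t.
Reduced: 2t^2 + t.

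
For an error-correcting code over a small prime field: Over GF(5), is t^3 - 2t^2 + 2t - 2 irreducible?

Yes

Write f(t) = t^3 - 2t^2 + 2t - 2.
Check for roots in GF(5): f(0) = 3; f(1) = 4; f(2) = 2; f(3) = 3; f(4) = 3.
No roots. A degree-3 polynomial over a field with no linear factor is irreducible.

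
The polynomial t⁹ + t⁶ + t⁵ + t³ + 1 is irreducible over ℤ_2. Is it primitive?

Yes

Write f(t) = t⁹ + t⁶ + t⁵ + t³ + 1.
|GF(2^9)^×| = 2^9 − 1 = 511. Prime factorization: 511 = 7·73.
f is primitive ⇔ t has order 511 in GF(2)[t]/(f), i.e. t^(511/q) ≠ 1 for each prime q | 511.
t^(73) mod f = t⁶ + t⁵ + t³ + t² + t.
t^(7) mod f = t⁷.
None equal 1, so t has full order 511; f is primitive.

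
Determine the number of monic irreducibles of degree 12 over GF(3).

44220

By the necklace-counting formula, N_3(12) = (1/12) Σ_{d|12} μ(12/d)·3^d.
Divisors of 12: 1, 2, 3, 4, 6, 12; μ(12/d) for each: 0, 1, 0, -1, -1, 1.
Σ = 3^2 − 3^4 − 3^6 + 3^12 = 530640.
N = 530640/12 = 44220.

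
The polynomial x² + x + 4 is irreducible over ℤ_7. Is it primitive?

Write f(x) = x² + x + 4.
|GF(7^2)^×| = 7^2 − 1 = 48. Prime factorization: 48 = 2^4·3.
f is primitive ⇔ x has order 48 in GF(7)[x]/(f), i.e. x^(48/q) ≠ 1 for each prime q | 48.
x^(24) mod f = 1
x^(16) mod f = 2.
Since x^(24) = 1, the order of x divides 24 < 48; not primitive.

No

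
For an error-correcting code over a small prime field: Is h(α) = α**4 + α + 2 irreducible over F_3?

Yes

Check for roots in F_3: h(0) = 2; h(1) = 1; h(2) = 2.
No roots, so no linear factors.
Monic irreducibles of degree 2 over GF(3): α**2 + 1, α**2 + α + 2, α**2 + 2α + 2.
None of them divide h (all give nonzero remainder).
No irreducible factor of degree ≤ 2 exists, so h is irreducible over GF(3).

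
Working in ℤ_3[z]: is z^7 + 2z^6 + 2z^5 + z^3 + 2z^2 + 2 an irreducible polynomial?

Write P(z) = z^7 + 2z^6 + 2z^5 + z^3 + 2z^2 + 2.
Check for roots in ℤ_3: P(0) = 2; P(1) = 1; P(2) = 2.
No roots, so no linear factors.
Monic irreducibles of degree 2 over GF(3): z^2 + 1, z^2 + z + 2, z^2 + 2z + 2.
None of them divide P (all give nonzero remainder).
Degree-3 irreducible divisors: test the 8 monic irreducibles of degree 3 over GF(3).
None of them divide P (all give nonzero remainder).
No irreducible factor of degree ≤ 3 exists, so P is irreducible over GF(3).

Yes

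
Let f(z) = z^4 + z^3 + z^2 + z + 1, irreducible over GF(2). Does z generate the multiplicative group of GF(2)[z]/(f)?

|GF(2^4)^×| = 2^4 − 1 = 15. Prime factorization: 15 = 3·5.
f is primitive ⇔ z has order 15 in GF(2)[z]/(f), i.e. z^(15/q) ≠ 1 for each prime q | 15.
z^(5) mod f = 1
z^(3) mod f = z^3.
Since z^(5) = 1, the order of z divides 5 < 15; not primitive.

No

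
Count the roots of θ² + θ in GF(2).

Write P(θ) = θ² + θ.
Evaluate at each of the 2 elements of GF(2):
P(0) = 0 → root; P(1) = 0 → root.
Roots: {0, 1}.

2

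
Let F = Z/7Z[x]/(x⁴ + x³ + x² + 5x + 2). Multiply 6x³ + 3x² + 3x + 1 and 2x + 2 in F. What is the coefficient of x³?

Multiply in Z/7Z[x]: (6x³ + 3x² + 3x + 1)·(2x + 2) = 5x⁴ + 4x³ + 5x² + x + 2.
Reduce using x⁴ ≡ 6x³ + 6x² + 2x + 5 (mod x⁴ + x³ + x² + 5x + 2).
Reduced: 6x³ + 4x + 6.

6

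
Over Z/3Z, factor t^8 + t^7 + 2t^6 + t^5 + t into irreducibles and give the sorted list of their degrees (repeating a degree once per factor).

1, 1, 1, 1, 2, 2

Write f(t) = t^8 + t^7 + 2t^6 + t^5 + t.
Roots in Z/3Z: f(0) = 0 → root; f(1) = 0 → root; f(2) = 0 → root.
Linear factors from roots: (t), (t + 2), (t + 1).
Complete factorization: f(t) = (t)·(t + 1)·(t + 2)^2·(t^2 + t + 2)^2.
Factor degrees with multiplicity: 1 + 1 + 1 + 1 + 2 + 2 = 8.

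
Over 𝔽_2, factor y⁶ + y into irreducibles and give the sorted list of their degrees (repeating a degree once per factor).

Write f(y) = y⁶ + y.
Roots in 𝔽_2: f(0) = 0 → root; f(1) = 0 → root.
Linear factors from roots: (y), (y + 1).
Complete factorization: f(y) = (y)·(y + 1)·(y⁴ + y³ + y² + y + 1).
Factor degrees with multiplicity: 1 + 1 + 4 = 6.

1, 1, 4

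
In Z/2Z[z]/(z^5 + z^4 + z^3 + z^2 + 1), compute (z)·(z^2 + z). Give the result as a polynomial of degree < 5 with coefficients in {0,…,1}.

z^3 + z^2

Multiply in Z/2Z[z]: (z)·(z^2 + z) = z^3 + z^2.
Reduced: z^3 + z^2.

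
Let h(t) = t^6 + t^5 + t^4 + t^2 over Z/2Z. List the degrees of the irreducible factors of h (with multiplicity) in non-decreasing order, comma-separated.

Roots in Z/2Z: h(0) = 0 → root; h(1) = 0 → root.
Linear factors from roots: (t), (t + 1).
Complete factorization: h(t) = (t + 1)·(t)^2·(t^3 + t + 1).
Factor degrees with multiplicity: 1 + 1 + 1 + 3 = 6.

1, 1, 1, 3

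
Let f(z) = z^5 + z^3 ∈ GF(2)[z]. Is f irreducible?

No

Check for roots in GF(2): f(0) = 0 → root; f(1) = 0 → root.
f(0) = 0, so (z) divides f(z); f is reducible.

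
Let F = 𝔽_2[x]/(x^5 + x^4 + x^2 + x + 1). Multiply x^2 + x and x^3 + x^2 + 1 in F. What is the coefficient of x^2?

0

Multiply in 𝔽_2[x]: (x^2 + x)·(x^3 + x^2 + 1) = x^5 + x^3 + x^2 + x.
Reduce using x^5 ≡ x^4 + x^2 + x + 1 (mod x^5 + x^4 + x^2 + x + 1).
Reduced: x^4 + x^3 + 1.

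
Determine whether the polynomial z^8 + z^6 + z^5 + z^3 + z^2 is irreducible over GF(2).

Write f(z) = z^8 + z^6 + z^5 + z^3 + z^2.
Check for roots in GF(2): f(0) = 0 → root; f(1) = 1.
f(0) = 0, so (z) divides f(z); f is reducible.

No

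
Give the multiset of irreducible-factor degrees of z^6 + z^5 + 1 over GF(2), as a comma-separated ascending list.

Write g(z) = z^6 + z^5 + 1.
Roots in GF(2): g(0) = 1; g(1) = 1.
Complete factorization: g(z) = (z^6 + z^5 + 1).
Factor degrees with multiplicity: 6 = 6.

6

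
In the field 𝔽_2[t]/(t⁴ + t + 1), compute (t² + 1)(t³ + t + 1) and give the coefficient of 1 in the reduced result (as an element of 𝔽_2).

Multiply in 𝔽_2[t]: (t² + 1)·(t³ + t + 1) = t⁵ + t² + t + 1.
Reduce using t⁴ ≡ t + 1 (mod t⁴ + t + 1).
Reduced: 1.

1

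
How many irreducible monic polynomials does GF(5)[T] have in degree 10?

x^(5^10) − x is the product of all monic irreducibles of degree dividing 10; Möbius inversion gives N = (1/10) Σ μ(10/d)·5^d.
Divisors of 10: 1, 2, 5, 10; μ(10/d) for each: 1, -1, -1, 1.
Σ = 5^1 − 5^2 − 5^5 + 5^10 = 9762480.
N = 9762480/10 = 976248.

976248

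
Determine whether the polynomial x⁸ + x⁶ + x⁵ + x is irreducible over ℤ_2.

No

Write P(x) = x⁸ + x⁶ + x⁵ + x.
Check for roots in ℤ_2: P(0) = 0 → root; P(1) = 0 → root.
P(0) = 0, so (x) divides P(x); P is reducible.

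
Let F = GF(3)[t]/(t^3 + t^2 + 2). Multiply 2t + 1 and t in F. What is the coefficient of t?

1

Multiply in GF(3)[t]: (2t + 1)·(t) = 2t^2 + t.
Reduced: 2t^2 + t.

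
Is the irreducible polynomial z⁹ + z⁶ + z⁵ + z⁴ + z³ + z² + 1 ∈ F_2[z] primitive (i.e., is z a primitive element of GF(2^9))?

Write f(z) = z⁹ + z⁶ + z⁵ + z⁴ + z³ + z² + 1.
|GF(2^9)^×| = 2^9 − 1 = 511. Prime factorization: 511 = 7·73.
f is primitive ⇔ z has order 511 in GF(2)[z]/(f), i.e. z^(511/q) ≠ 1 for each prime q | 511.
z^(73) mod f = z⁷ + z⁶ + z⁵ + z² + 1.
z^(7) mod f = z⁷.
None equal 1, so z has full order 511; f is primitive.

Yes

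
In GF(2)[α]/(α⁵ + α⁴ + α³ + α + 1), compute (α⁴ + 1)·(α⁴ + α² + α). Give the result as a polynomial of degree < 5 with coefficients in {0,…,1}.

α^3 + α^2 + α + 1

Multiply in GF(2)[α]: (α⁴ + 1)·(α⁴ + α² + α) = α⁸ + α⁶ + α⁵ + α⁴ + α² + α.
Reduce using α⁵ ≡ α⁴ + α³ + α + 1 (mod α⁵ + α⁴ + α³ + α + 1).
Reduced: α³ + α² + α + 1.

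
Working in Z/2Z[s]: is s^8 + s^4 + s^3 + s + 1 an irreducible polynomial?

Write h(s) = s^8 + s^4 + s^3 + s + 1.
Check for roots in Z/2Z: h(0) = 1; h(1) = 1.
No roots, so no linear factors.
Monic irreducibles of degree 2 over GF(2): s^2 + s + 1.
None of them divide h (all give nonzero remainder).
Monic irreducibles of degree 3 over GF(2): s^3 + s + 1, s^3 + s^2 + 1.
None of them divide h (all give nonzero remainder).
Monic irreducibles of degree 4 over GF(2): s^4 + s + 1, s^4 + s^3 + 1, s^4 + s^3 + s^2 + s + 1.
None of them divide h (all give nonzero remainder).
No irreducible factor of degree ≤ 4 exists, so h is irreducible over GF(2).

Yes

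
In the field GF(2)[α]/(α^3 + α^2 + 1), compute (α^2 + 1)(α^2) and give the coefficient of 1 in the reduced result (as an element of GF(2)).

1

Multiply in GF(2)[α]: (α^2 + 1)·(α^2) = α^4 + α^2.
Reduce using α^3 ≡ α^2 + 1 (mod α^3 + α^2 + 1).
Reduced: α + 1.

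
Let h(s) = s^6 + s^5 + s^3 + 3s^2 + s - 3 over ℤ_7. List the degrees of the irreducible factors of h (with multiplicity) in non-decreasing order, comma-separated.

6

Complete factorization: h(s) = (s^6 + s^5 + s^3 + 3s^2 + s - 3).
Factor degrees with multiplicity: 6 = 6.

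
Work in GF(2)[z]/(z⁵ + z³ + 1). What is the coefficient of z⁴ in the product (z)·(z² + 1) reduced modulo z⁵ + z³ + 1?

Multiply in GF(2)[z]: (z)·(z² + 1) = z³ + z.
Reduced: z³ + z.

0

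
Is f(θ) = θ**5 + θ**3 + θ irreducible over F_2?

Check for roots in F_2: f(0) = 0 → root; f(1) = 1.
f(0) = 0, so (θ) divides f(θ); f is reducible.

No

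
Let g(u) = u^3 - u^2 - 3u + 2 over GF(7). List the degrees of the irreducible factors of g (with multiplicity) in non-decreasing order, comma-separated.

1, 2

Linear factors from roots: (u - 2).
Complete factorization: g(u) = (u - 2)·(u^2 + u - 1).
Factor degrees with multiplicity: 1 + 2 = 3.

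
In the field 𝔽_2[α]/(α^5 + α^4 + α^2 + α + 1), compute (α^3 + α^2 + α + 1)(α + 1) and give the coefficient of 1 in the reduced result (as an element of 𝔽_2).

Multiply in 𝔽_2[α]: (α^3 + α^2 + α + 1)·(α + 1) = α^4 + 1.
Reduced: α^4 + 1.

1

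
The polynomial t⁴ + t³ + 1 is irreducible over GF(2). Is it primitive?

Write f(t) = t⁴ + t³ + 1.
|GF(2^4)^×| = 2^4 − 1 = 15. Prime factorization: 15 = 3·5.
f is primitive ⇔ t has order 15 in GF(2)[t]/(f), i.e. t^(15/q) ≠ 1 for each prime q | 15.
t^(5) mod f = t³ + t + 1.
t^(3) mod f = t³.
None equal 1, so t has full order 15; f is primitive.

Yes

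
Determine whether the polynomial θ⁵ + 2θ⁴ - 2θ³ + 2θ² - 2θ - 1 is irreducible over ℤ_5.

No

Write f(θ) = θ⁵ + 2θ⁴ - 2θ³ + 2θ² - 2θ - 1.
Check for roots in ℤ_5: f(0) = 4; f(1) = 0 → root; f(2) = 1; f(3) = 2; f(4) = 1.
f(1) = 0, so (θ − 1) divides f(θ); f is reducible.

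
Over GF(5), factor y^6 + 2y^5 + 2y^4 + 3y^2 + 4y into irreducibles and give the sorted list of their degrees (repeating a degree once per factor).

1, 1, 1, 3

Write f(y) = y^6 + 2y^5 + 2y^4 + 3y^2 + 4y.
Roots in GF(5): f(0) = 0 → root; f(1) = 2; f(2) = 0 → root; f(3) = 1; f(4) = 0 → root.
Linear factors from roots: (y), (y + 3), (y + 1).
Complete factorization: f(y) = (y)·(y + 1)·(y + 3)·(y^3 + 3y^2 + 2y + 3).
Factor degrees with multiplicity: 1 + 1 + 1 + 3 = 6.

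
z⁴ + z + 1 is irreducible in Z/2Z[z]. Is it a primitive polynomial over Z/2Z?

Yes

Write f(z) = z⁴ + z + 1.
|GF(2^4)^×| = 2^4 − 1 = 15. Prime factorization: 15 = 3·5.
f is primitive ⇔ z has order 15 in GF(2)[z]/(f), i.e. z^(15/q) ≠ 1 for each prime q | 15.
z^(5) mod f = z² + z.
z^(3) mod f = z³.
None equal 1, so z has full order 15; f is primitive.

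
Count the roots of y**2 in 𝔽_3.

Write g(y) = y**2.
Evaluate at each of the 3 elements of 𝔽_3:
g(0) = 0 → root; g(1) = 1; g(2) = 1.
Roots: {0}.

1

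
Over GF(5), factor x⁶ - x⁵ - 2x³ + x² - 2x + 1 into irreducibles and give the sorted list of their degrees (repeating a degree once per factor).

Write f(x) = x⁶ - x⁵ - 2x³ + x² - 2x + 1.
Roots in GF(5): f(0) = 1; f(1) = 3; f(2) = 2; f(3) = 1; f(4) = 3.
Complete factorization: f(x) = (x⁶ - x⁵ - 2x³ + x² - 2x + 1).
Factor degrees with multiplicity: 6 = 6.

6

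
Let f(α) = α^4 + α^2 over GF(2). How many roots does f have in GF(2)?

2

Evaluate at each of the 2 elements of GF(2):
f(0) = 0 → root; f(1) = 0 → root.
Roots: {0, 1}.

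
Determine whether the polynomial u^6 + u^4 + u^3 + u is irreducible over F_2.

Write m(u) = u^6 + u^4 + u^3 + u.
Check for roots in F_2: m(0) = 0 → root; m(1) = 0 → root.
m(0) = 0, so (u) divides m(u); m is reducible.

No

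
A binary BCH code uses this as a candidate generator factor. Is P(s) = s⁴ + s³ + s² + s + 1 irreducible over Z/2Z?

Check for roots in Z/2Z: P(0) = 1; P(1) = 1.
No roots, so no linear factors.
Monic irreducibles of degree 2 over GF(2): s² + s + 1.
None of them divide P (all give nonzero remainder).
No irreducible factor of degree ≤ 2 exists, so P is irreducible over GF(2).

Yes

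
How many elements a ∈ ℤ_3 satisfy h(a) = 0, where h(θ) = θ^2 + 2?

Evaluate at each of the 3 elements of ℤ_3:
h(0) = 2; h(1) = 0 → root; h(2) = 0 → root.
Roots: {1, 2}.

2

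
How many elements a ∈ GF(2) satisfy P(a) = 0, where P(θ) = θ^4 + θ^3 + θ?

Evaluate at each of the 2 elements of GF(2):
P(0) = 0 → root; P(1) = 1.
Roots: {0}.

1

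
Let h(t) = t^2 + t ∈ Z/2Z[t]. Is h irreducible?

No

Check for roots in Z/2Z: h(0) = 0 → root; h(1) = 0 → root.
h(0) = 0, so (t) divides h(t); h is reducible.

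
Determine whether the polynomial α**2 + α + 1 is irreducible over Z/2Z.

Write f(α) = α**2 + α + 1.
Check for roots in Z/2Z: f(0) = 1; f(1) = 1.
No roots. A degree-2 polynomial over a field with no linear factor is irreducible.

Yes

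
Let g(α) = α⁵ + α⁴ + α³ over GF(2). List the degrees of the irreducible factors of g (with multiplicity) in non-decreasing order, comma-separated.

1, 1, 1, 2

Roots in GF(2): g(0) = 0 → root; g(1) = 1.
Linear factors from roots: (α).
Complete factorization: g(α) = (α)^3·(α² + α + 1).
Factor degrees with multiplicity: 1 + 1 + 1 + 2 = 5.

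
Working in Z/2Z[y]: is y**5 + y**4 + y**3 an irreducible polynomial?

No

Write g(y) = y**5 + y**4 + y**3.
Check for roots in Z/2Z: g(0) = 0 → root; g(1) = 1.
g(0) = 0, so (y) divides g(y); g is reducible.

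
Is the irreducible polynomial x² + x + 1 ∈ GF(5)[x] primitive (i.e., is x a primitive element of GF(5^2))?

No

Write f(x) = x² + x + 1.
|GF(5^2)^×| = 5^2 − 1 = 24. Prime factorization: 24 = 2^3·3.
f is primitive ⇔ x has order 24 in GF(5)[x]/(f), i.e. x^(24/q) ≠ 1 for each prime q | 24.
x^(12) mod f = 1
x^(8) mod f = 4x + 4.
Since x^(12) = 1, the order of x divides 12 < 24; not primitive.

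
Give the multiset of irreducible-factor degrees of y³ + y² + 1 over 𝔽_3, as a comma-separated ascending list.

Write g(y) = y³ + y² + 1.
Roots in 𝔽_3: g(0) = 1; g(1) = 0 → root; g(2) = 1.
Linear factors from roots: (y - 1).
Complete factorization: g(y) = (y - 1)·(y² - y - 1).
Factor degrees with multiplicity: 1 + 2 = 3.

1, 2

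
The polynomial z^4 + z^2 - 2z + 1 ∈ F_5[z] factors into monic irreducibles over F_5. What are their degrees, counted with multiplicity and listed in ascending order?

Write g(z) = z^4 + z^2 - 2z + 1.
Roots in F_5: g(0) = 1; g(1) = 1; g(2) = 2; g(3) = 0 → root; g(4) = 0 → root.
Linear factors from roots: (z + 2), (z + 1).
Complete factorization: g(z) = (z + 1)·(z + 2)·(z^2 + 2z - 2).
Factor degrees with multiplicity: 1 + 1 + 2 = 4.

1, 1, 2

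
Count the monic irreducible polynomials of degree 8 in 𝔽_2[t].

30

x^(2^8) − x is the product of all monic irreducibles of degree dividing 8; Möbius inversion gives N = (1/8) Σ μ(8/d)·2^d.
Divisors of 8: 1, 2, 4, 8; μ(8/d) for each: 0, 0, -1, 1.
Σ = − 2^4 + 2^8 = 240.
N = 240/8 = 30.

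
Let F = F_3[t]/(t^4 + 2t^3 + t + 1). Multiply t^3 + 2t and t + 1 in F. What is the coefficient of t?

Multiply in F_3[t]: (t^3 + 2t)·(t + 1) = t^4 + t^3 + 2t^2 + 2t.
Reduce using t^4 ≡ t^3 + 2t + 2 (mod t^4 + 2t^3 + t + 1).
Reduced: 2t^3 + 2t^2 + t + 2.

1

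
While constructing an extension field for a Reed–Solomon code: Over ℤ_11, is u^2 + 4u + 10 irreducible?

Write m(u) = u^2 + 4u + 10.
Check each element of ℤ_11 for a root: m(0)=10, m(1)=4, m(2)=0, m(3)=9, m(4)=9, m(5)=0, m(6)=4, m(7)=10, m(8)=7, m(9)=6, m(10)=7.
m(2) = 0, so (u − 2) divides m(u); m is reducible.

No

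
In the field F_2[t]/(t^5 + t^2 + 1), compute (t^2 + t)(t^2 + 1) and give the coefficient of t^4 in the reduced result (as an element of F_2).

1

Multiply in F_2[t]: (t^2 + t)·(t^2 + 1) = t^4 + t^3 + t^2 + t.
Reduced: t^4 + t^3 + t^2 + t.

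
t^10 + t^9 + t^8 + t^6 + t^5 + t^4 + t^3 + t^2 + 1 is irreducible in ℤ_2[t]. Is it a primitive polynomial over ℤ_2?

Yes

Write f(t) = t^10 + t^9 + t^8 + t^6 + t^5 + t^4 + t^3 + t^2 + 1.
|GF(2^10)^×| = 2^10 − 1 = 1023. Prime factorization: 1023 = 3·11·31.
f is primitive ⇔ t has order 1023 in GF(2)[t]/(f), i.e. t^(1023/q) ≠ 1 for each prime q | 1023.
t^(341) mod f = t^6 + t^5 + t^2 + t + 1.
t^(93) mod f = t^8 + t^7 + t^6 + t^4 + t^2.
t^(33) mod f = t^9 + t^6 + t^4 + t^3.
None equal 1, so t has full order 1023; f is primitive.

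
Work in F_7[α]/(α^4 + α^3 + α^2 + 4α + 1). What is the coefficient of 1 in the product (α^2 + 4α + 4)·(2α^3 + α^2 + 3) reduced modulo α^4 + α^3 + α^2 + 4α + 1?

5

Multiply in F_7[α]: (α^2 + 4α + 4)·(2α^3 + α^2 + 3) = 2α^5 + 2α^4 + 5α^3 + 5α + 5.
Reduce using α^4 ≡ 6α^3 + 6α^2 + 3α + 6 (mod α^4 + α^3 + α^2 + 4α + 1).
Reduced: 3α^3 + 6α^2 + 3α + 5.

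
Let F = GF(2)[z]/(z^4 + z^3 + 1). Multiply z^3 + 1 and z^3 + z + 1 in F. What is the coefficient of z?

Multiply in GF(2)[z]: (z^3 + 1)·(z^3 + z + 1) = z^6 + z^4 + z + 1.
Reduce using z^4 ≡ z^3 + 1 (mod z^4 + z^3 + 1).
Reduced: z^2 + 1.

0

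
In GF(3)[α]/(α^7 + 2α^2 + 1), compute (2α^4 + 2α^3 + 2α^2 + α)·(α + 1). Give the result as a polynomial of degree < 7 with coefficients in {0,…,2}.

2α^5 + α^4 + α^3 + α

Multiply in GF(3)[α]: (2α^4 + 2α^3 + 2α^2 + α)·(α + 1) = 2α^5 + α^4 + α^3 + α.
Reduced: 2α^5 + α^4 + α^3 + α.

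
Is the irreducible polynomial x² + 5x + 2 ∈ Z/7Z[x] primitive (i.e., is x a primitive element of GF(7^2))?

Write f(x) = x² + 5x + 2.
|GF(7^2)^×| = 7^2 − 1 = 48. Prime factorization: 48 = 2^4·3.
f is primitive ⇔ x has order 48 in GF(7)[x]/(f), i.e. x^(48/q) ≠ 1 for each prime q | 48.
x^(24) mod f = 1
x^(16) mod f = 4.
Since x^(24) = 1, the order of x divides 24 < 48; not primitive.

No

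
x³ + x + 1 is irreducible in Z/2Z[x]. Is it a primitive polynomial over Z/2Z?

Write f(x) = x³ + x + 1.
|GF(2^3)^×| = 2^3 − 1 = 7. Prime factorization: 7 = 7.
f is primitive ⇔ x has order 7 in GF(2)[x]/(f), i.e. x^(7/q) ≠ 1 for each prime q | 7.
x^(1) mod f = x.
None equal 1, so x has full order 7; f is primitive.

Yes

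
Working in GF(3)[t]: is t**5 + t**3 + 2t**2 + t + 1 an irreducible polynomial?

Write P(t) = t**5 + t**3 + 2t**2 + t + 1.
Check for roots in GF(3): P(0) = 1; P(1) = 0 → root; P(2) = 0 → root.
P(1) = 0, so (t − 1) divides P(t); P is reducible.

No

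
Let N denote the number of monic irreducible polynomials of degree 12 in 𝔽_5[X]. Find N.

The number of monic irreducibles of degree 12 over GF(5) is (1/12)·Σ_{d∣12} μ(12/d) 5^d.
Divisors of 12: 1, 2, 3, 4, 6, 12; μ(12/d) for each: 0, 1, 0, -1, -1, 1.
Σ = 5^2 − 5^4 − 5^6 + 5^12 = 244124400.
N = 244124400/12 = 20343700.

20343700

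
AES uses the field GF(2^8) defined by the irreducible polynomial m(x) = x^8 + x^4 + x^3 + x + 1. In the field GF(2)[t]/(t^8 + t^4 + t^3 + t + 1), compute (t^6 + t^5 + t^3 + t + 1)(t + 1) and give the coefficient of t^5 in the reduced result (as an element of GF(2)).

Multiply in GF(2)[t]: (t^6 + t^5 + t^3 + t + 1)·(t + 1) = t^7 + t^5 + t^4 + t^3 + t^2 + 1.
Reduced: t^7 + t^5 + t^4 + t^3 + t^2 + 1.

1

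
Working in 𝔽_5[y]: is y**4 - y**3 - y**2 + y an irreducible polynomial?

Write m(y) = y**4 - y**3 - y**2 + y.
Check for roots in 𝔽_5: m(0) = 0 → root; m(1) = 0 → root; m(2) = 1; m(3) = 3; m(4) = 0 → root.
m(0) = 0, so (y) divides m(y); m is reducible.

No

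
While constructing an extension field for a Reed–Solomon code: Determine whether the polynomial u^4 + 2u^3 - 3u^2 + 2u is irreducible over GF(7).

No

Write m(u) = u^4 + 2u^3 - 3u^2 + 2u.
Check for roots in GF(7): m(0) = 0 → root; m(1) = 2; m(2) = 3; m(3) = 2; m(4) = 1; m(5) = 5; m(6) = 1.
m(0) = 0, so (u) divides m(u); m is reducible.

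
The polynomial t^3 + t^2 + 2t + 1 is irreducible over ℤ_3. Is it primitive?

Write f(t) = t^3 + t^2 + 2t + 1.
|GF(3^3)^×| = 3^3 − 1 = 26. Prime factorization: 26 = 2·13.
f is primitive ⇔ t has order 26 in GF(3)[t]/(f), i.e. t^(26/q) ≠ 1 for each prime q | 26.
t^(13) mod f = 2.
t^(2) mod f = t^2.
None equal 1, so t has full order 26; f is primitive.

Yes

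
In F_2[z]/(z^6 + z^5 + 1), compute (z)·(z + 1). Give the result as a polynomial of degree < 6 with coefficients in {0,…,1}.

z^2 + z

Multiply in F_2[z]: (z)·(z + 1) = z^2 + z.
Reduced: z^2 + z.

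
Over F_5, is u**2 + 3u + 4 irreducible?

Yes

Write m(u) = u**2 + 3u + 4.
Check for roots in F_5: m(0) = 4; m(1) = 3; m(2) = 4; m(3) = 2; m(4) = 2.
No roots. A degree-2 polynomial over a field with no linear factor is irreducible.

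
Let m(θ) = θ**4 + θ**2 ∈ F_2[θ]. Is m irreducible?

No

Check for roots in F_2: m(0) = 0 → root; m(1) = 0 → root.
m(0) = 0, so (θ) divides m(θ); m is reducible.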